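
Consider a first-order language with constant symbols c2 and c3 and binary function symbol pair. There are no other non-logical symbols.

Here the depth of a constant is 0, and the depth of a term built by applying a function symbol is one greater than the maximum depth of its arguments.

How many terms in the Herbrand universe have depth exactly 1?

Let N_k = |{terms of depth ≤ k}|. Then N_0 = 2 and N_k = 2 + N_{k-1}^2 for k ≥ 1 (one summand per function symbol, arity giving the exponent).
N_0 = 2
N_1 = 2 + 2^2 = 6
Terms of depth exactly 1: N_1 − N_0 = 6 − 2 = 4.

4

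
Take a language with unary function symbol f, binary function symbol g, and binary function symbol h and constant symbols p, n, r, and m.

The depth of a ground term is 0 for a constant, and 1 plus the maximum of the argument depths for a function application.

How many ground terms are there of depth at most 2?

3244

Count level by level. With function symbols f/1, g/2, h/2, the terms of depth ≤ k are the 4 constants together with each function applied to depth-≤(k−1) tuples, so N_k = 4 + N_{k-1} + N_{k-1}^2 + N_{k-1}^2.
N_0 = 4
N_1 = 4 + 4 + 4^2 + 4^2 = 40
N_2 = 4 + 40 + 40^2 + 40^2 = 3244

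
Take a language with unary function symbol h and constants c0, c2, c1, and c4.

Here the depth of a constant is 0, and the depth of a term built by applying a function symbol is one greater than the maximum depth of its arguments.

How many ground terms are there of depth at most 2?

Let N_k count ground terms of depth at most k. Each non-constant term of depth ≤ k is some function symbol applied to depth-≤(k−1) arguments, giving N_k = 4 + N_{k-1}.
N_0 = 4
N_1 = 4 + 4 = 8
N_2 = 4 + 8 = 12

12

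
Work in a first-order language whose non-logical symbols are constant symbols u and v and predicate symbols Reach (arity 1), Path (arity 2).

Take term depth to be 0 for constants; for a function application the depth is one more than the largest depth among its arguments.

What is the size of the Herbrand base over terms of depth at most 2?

First count ground terms of depth ≤ 2.
With no function symbols every ground term is a constant, so there are exactly 2 ground terms at every depth bound.
N_0 = 2
N_1 = 2
N_2 = 2
So |H| = 2.
Ground atoms are formed by filling each argument slot of a predicate with a term from H, so an r-ary predicate gives |H|^r atoms:
  Reach: 2;  Path: 2^2 = 4
Total ground atoms: 2 + 4 = 6.

6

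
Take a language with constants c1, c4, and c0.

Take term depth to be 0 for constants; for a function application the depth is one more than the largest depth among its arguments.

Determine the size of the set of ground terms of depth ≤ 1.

With no function symbols every ground term is a constant, so there are exactly 3 ground terms at every depth bound.
N_0 = 3
N_1 = 3

3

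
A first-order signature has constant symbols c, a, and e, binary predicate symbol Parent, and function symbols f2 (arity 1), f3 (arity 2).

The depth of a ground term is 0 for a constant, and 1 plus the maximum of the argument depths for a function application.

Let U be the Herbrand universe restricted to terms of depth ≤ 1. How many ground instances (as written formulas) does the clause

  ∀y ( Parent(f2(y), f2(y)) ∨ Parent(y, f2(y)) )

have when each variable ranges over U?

Ground terms of depth ≤ 1:
  Let N_k = |{terms of depth ≤ k}|. Then N_0 = 3 and N_k = 3 + N_{k-1} + N_{k-1}^2 for k ≥ 1 (one summand per function symbol, arity giving the exponent).
  N_0 = 3
  N_1 = 3 + 3 + 3^2 = 15
So there are 15 ground terms available for substitution.
The variable y ranges independently over the available ground terms, and distinct assignments produce distinct instances.
Number of ground instances = 15.

15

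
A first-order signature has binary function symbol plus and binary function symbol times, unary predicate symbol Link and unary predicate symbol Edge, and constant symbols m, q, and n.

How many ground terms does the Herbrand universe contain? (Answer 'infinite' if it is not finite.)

infinite

The signature has at least one function symbol (plus, arity 2) and at least one constant (m).
Iterating plus gives infinitely many distinct ground terms: m, plus(m, m), plus(plus(m, m), plus(m, m)), ...
So the Herbrand universe is infinite.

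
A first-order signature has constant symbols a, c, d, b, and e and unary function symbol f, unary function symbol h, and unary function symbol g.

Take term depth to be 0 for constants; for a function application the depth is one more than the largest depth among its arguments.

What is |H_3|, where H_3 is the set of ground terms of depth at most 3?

200

If N_k denotes the number of depth-≤k ground terms, the 5 constants give N_0 = 5, and each function symbol of arity r contributes N_{k-1}^r new terms at level k: N_k = 5 + N_{k-1} + N_{k-1} + N_{k-1}.
N_0 = 5
N_1 = 5 + 5 + 5 + 5 = 20
N_2 = 5 + 20 + 20 + 20 = 65
N_3 = 5 + 65 + 65 + 65 = 200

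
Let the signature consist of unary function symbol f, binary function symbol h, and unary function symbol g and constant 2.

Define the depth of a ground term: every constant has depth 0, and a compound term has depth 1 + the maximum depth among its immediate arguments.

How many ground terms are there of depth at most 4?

Write N_k for the number of ground terms of depth ≤ k. A term of depth ≤ k is either a constant or a function symbol applied to arguments of depth ≤ k−1, so N_k = 1 + N_{k-1} + N_{k-1}^2 + N_{k-1}.
N_0 = 1
N_1 = 1 + 1 + 1^2 + 1 = 4
N_2 = 1 + 4 + 4^2 + 4 = 25
N_3 = 1 + 25 + 25^2 + 25 = 676
N_4 = 1 + 676 + 676^2 + 676 = 458329

458329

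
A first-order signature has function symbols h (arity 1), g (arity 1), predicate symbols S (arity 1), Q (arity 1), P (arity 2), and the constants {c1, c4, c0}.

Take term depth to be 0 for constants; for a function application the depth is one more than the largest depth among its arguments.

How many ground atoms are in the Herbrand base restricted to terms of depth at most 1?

First count ground terms of depth ≤ 1.
Write N_k for the number of ground terms of depth ≤ k. A term of depth ≤ k is either a constant or a function symbol applied to arguments of depth ≤ k−1, so N_k = 3 + N_{k-1} + N_{k-1}.
N_0 = 3
N_1 = 3 + 3 + 3 = 9
So |H| = 9.
Each predicate of arity r yields |H|^r ground atoms (one per choice of an r-tuple from H):
  S: 9;  Q: 9;  P: 9^2 = 81
Total ground atoms: 9 + 9 + 81 = 99.

99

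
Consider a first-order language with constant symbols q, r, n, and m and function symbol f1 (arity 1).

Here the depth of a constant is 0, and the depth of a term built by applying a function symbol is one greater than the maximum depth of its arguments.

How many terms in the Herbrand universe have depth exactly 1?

Let N_k = |{terms of depth ≤ k}|. Then N_0 = 4 and N_k = 4 + N_{k-1} for k ≥ 1 (one summand per function symbol, arity giving the exponent).
N_0 = 4
N_1 = 4 + 4 = 8
Terms of depth exactly 1: N_1 − N_0 = 8 − 4 = 4.

4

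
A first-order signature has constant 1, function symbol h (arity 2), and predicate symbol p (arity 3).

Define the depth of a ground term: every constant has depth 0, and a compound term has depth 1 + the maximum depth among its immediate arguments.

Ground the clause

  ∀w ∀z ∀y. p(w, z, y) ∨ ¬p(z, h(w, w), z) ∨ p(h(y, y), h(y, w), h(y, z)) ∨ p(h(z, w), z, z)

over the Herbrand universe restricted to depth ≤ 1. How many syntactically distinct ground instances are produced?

Ground terms of depth ≤ 1:
  Count level by level. With function symbols h/2, the terms of depth ≤ k are the 1 constant together with each function applied to depth-≤(k−1) tuples, so N_k = 1 + N_{k-1}^2.
  N_0 = 1
  N_1 = 1 + 1^2 = 2
So there are 2 ground terms available for substitution.
There are 3 variables to instantiate (w, z, y), each occurring in at least one literal, so different choices give different ground instances.
Number of ground instances = 2^3 = 8.

8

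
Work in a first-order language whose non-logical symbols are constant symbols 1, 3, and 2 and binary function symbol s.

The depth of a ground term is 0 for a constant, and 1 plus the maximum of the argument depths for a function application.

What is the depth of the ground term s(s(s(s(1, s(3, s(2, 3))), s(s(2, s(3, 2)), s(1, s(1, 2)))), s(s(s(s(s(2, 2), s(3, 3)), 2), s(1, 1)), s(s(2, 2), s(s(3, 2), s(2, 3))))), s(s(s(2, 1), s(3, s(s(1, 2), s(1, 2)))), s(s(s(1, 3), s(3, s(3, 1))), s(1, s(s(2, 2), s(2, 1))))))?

7

depth(s(2, 3)) = 1 + max(0, 0) = 1
depth(s(3, s(2, 3))) = 1 + max(0, 1) = 2
depth(s(1, s(3, s(2, 3)))) = 1 + max(0, 2) = 3
depth(s(3, 2)) = 1 + max(0, 0) = 1
depth(s(2, s(3, 2))) = 1 + max(0, 1) = 2
depth(s(1, 2)) = 1 + max(0, 0) = 1
depth(s(1, s(1, 2))) = 1 + max(0, 1) = 2
depth(s(s(2, s(3, 2)), s(1, s(1, 2)))) = 1 + max(2, 2) = 3
depth(s(s(1, s(3, s(2, 3))), s(s(2, s(3, 2)), s(1, s(1, 2))))) = 1 + max(3, 3) = 4
depth(s(2, 2)) = 1 + max(0, 0) = 1
depth(s(3, 3)) = 1 + max(0, 0) = 1
depth(s(s(2, 2), s(3, 3))) = 1 + max(1, 1) = 2
depth(s(s(s(2, 2), s(3, 3)), 2)) = 1 + max(2, 0) = 3
depth(s(1, 1)) = 1 + max(0, 0) = 1
depth(s(s(s(s(2, 2), s(3, 3)), 2), s(1, 1))) = 1 + max(3, 1) = 4
depth(s(s(3, 2), s(2, 3))) = 1 + max(1, 1) = 2
depth(s(s(2, 2), s(s(3, 2), s(2, 3)))) = 1 + max(1, 2) = 3
depth(s(s(s(s(s(2, 2), s(3, 3)), 2), s(1, 1)), s(s(2, 2), s(s(3, 2), s(2, 3))))) = 1 + max(4, 3) = 5
depth(s(s(s(1, s(3, s(2, 3))), s(s(2, s(3, 2)), s(1, s(1, 2)))), s(s(s(s(s(2, 2), s(3, 3)), 2), s(1, 1)), s(s(2, 2), s(s(3, 2), s(2, 3)))))) = 1 + max(4, 5) = 6
depth(s(2, 1)) = 1 + max(0, 0) = 1
depth(s(s(1, 2), s(1, 2))) = 1 + max(1, 1) = 2
depth(s(3, s(s(1, 2), s(1, 2)))) = 1 + max(0, 2) = 3
depth(s(s(2, 1), s(3, s(s(1, 2), s(1, 2))))) = 1 + max(1, 3) = 4
depth(s(1, 3)) = 1 + max(0, 0) = 1
depth(s(3, 1)) = 1 + max(0, 0) = 1
depth(s(3, s(3, 1))) = 1 + max(0, 1) = 2
depth(s(s(1, 3), s(3, s(3, 1)))) = 1 + max(1, 2) = 3
depth(s(s(2, 2), s(2, 1))) = 1 + max(1, 1) = 2
depth(s(1, s(s(2, 2), s(2, 1)))) = 1 + max(0, 2) = 3
depth(s(s(s(1, 3), s(3, s(3, 1))), s(1, s(s(2, 2), s(2, 1))))) = 1 + max(3, 3) = 4
depth(s(s(s(2, 1), s(3, s(s(1, 2), s(1, 2)))), s(s(s(1, 3), s(3, s(3, 1))), s(1, s(s(2, 2), s(2, 1)))))) = 1 + max(4, 4) = 5
depth(s(s(s(s(1, s(3, s(2, 3))), s(s(2, s(3, 2)), s(1, s(1, 2)))), s(s(s(s(s(2, 2), s(3, 3)), 2), s(1, 1)), s(s(2, 2), s(s(3, 2), s(2, 3))))), s(s(s(2, 1), s(3, s(s(1, 2), s(1, 2)))), s(s(s(1, 3), s(3, s(3, 1))), s(1, s(s(2, 2), s(2, 1))))))) = 1 + max(6, 5) = 7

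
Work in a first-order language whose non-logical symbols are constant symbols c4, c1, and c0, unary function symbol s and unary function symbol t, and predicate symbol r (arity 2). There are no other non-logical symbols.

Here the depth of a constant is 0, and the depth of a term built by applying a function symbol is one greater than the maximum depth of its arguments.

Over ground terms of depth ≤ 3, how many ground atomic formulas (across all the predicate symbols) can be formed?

2025

First count ground terms of depth ≤ 3.
If N_k denotes the number of depth-≤k ground terms, the 3 constants give N_0 = 3, and each function symbol of arity r contributes N_{k-1}^r new terms at level k: N_k = 3 + N_{k-1} + N_{k-1}.
N_0 = 3
N_1 = 3 + 3 + 3 = 9
N_2 = 3 + 9 + 9 = 21
N_3 = 3 + 21 + 21 = 45
So |H| = 45.
Ground atoms are formed by filling each argument slot of a predicate with a term from H, so an r-ary predicate gives |H|^r atoms:
  r: 45^2 = 2025
Total ground atoms: 2025.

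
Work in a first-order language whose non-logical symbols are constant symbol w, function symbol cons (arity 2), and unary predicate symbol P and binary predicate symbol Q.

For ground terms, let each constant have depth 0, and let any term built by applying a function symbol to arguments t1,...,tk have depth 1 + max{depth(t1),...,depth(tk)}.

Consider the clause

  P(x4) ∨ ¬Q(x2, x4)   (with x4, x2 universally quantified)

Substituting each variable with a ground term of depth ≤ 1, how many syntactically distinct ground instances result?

4

Ground terms of depth ≤ 1:
  Let N_k count ground terms of depth at most k. Each non-constant term of depth ≤ k is some function symbol applied to depth-≤(k−1) arguments, giving N_k = 1 + N_{k-1}^2.
  N_0 = 1
  N_1 = 1 + 1^2 = 2
So there are 2 ground terms available for substitution.
The clause has 2 distinct variables (x4, x2), each appearing in the body. In the free term algebra distinct substitutions yield syntactically distinct ground instances.
Number of ground instances = 2^2 = 4.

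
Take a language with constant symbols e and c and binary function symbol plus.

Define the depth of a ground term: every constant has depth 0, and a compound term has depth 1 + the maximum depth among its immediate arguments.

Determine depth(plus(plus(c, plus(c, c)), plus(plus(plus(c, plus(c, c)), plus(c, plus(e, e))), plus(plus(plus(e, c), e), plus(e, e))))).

5

depth(plus(c, c)) = 1 + max(0, 0) = 1
depth(plus(c, plus(c, c))) = 1 + max(0, 1) = 2
depth(plus(e, e)) = 1 + max(0, 0) = 1
depth(plus(c, plus(e, e))) = 1 + max(0, 1) = 2
depth(plus(plus(c, plus(c, c)), plus(c, plus(e, e)))) = 1 + max(2, 2) = 3
depth(plus(e, c)) = 1 + max(0, 0) = 1
depth(plus(plus(e, c), e)) = 1 + max(1, 0) = 2
depth(plus(plus(plus(e, c), e), plus(e, e))) = 1 + max(2, 1) = 3
depth(plus(plus(plus(c, plus(c, c)), plus(c, plus(e, e))), plus(plus(plus(e, c), e), plus(e, e)))) = 1 + max(3, 3) = 4
depth(plus(plus(c, plus(c, c)), plus(plus(plus(c, plus(c, c)), plus(c, plus(e, e))), plus(plus(plus(e, c), e), plus(e, e))))) = 1 + max(2, 4) = 5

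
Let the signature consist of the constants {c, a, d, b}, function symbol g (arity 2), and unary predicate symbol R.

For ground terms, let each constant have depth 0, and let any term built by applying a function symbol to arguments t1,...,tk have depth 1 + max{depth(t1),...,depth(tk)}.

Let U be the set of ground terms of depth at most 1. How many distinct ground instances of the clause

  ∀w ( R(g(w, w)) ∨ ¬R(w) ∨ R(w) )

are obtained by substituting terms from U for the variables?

Ground terms of depth ≤ 1:
  Count level by level. With function symbols g/2, the terms of depth ≤ k are the 4 constants together with each function applied to depth-≤(k−1) tuples, so N_k = 4 + N_{k-1}^2.
  N_0 = 4
  N_1 = 4 + 4^2 = 20
So there are 20 ground terms available for substitution.
The clause has 1 distinct variable (w), which appears in the body. In the free term algebra distinct substitutions yield syntactically distinct ground instances.
Number of ground instances = 20.

20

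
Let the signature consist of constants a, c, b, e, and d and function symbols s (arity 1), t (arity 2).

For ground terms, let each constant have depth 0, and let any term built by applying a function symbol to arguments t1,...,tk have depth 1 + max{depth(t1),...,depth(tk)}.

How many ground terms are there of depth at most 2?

1265

Let N_k count ground terms of depth at most k. Each non-constant term of depth ≤ k is some function symbol applied to depth-≤(k−1) arguments, giving N_k = 5 + N_{k-1} + N_{k-1}^2.
N_0 = 5
N_1 = 5 + 5 + 5^2 = 35
N_2 = 5 + 35 + 35^2 = 1265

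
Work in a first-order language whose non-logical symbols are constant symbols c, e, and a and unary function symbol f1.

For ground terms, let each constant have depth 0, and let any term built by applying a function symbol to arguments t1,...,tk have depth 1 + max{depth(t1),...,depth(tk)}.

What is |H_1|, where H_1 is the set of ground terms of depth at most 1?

6

Let N_k count ground terms of depth at most k. Each non-constant term of depth ≤ k is some function symbol applied to depth-≤(k−1) arguments, giving N_k = 3 + N_{k-1}.
N_0 = 3
N_1 = 3 + 3 = 6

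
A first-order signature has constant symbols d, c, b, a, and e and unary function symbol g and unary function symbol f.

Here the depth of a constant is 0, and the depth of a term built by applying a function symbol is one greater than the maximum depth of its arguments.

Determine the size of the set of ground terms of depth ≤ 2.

35

Count level by level. With function symbols g/1, f/1, the terms of depth ≤ k are the 5 constants together with each function applied to depth-≤(k−1) tuples, so N_k = 5 + N_{k-1} + N_{k-1}.
N_0 = 5
N_1 = 5 + 5 + 5 = 15
N_2 = 5 + 15 + 15 = 35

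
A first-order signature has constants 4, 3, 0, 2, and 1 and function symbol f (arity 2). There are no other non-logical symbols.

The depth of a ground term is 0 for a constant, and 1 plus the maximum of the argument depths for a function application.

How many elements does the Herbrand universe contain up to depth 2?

Let N_k count ground terms of depth at most k. Each non-constant term of depth ≤ k is some function symbol applied to depth-≤(k−1) arguments, giving N_k = 5 + N_{k-1}^2.
N_0 = 5
N_1 = 5 + 5^2 = 30
N_2 = 5 + 30^2 = 905

905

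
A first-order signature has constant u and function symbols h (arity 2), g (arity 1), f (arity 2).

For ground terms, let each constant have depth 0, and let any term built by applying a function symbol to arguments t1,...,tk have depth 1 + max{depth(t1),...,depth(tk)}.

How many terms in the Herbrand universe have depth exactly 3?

Let N_k count ground terms of depth at most k. Each non-constant term of depth ≤ k is some function symbol applied to depth-≤(k−1) arguments, giving N_k = 1 + N_{k-1}^2 + N_{k-1} + N_{k-1}^2.
N_0 = 1
N_1 = 1 + 1^2 + 1 + 1^2 = 4
N_2 = 1 + 4^2 + 4 + 4^2 = 37
N_3 = 1 + 37^2 + 37 + 37^2 = 2776
Terms of depth exactly 3: N_3 − N_2 = 2776 − 37 = 2739.

2739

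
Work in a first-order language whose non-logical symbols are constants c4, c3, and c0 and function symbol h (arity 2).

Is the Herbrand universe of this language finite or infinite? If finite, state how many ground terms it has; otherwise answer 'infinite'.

The signature has at least one function symbol (h, arity 2) and at least one constant (c4).
Iterating h gives infinitely many distinct ground terms: c4, h(c4, c4), h(h(c4, c4), h(c4, c4)), ...
So the Herbrand universe is infinite.

infinite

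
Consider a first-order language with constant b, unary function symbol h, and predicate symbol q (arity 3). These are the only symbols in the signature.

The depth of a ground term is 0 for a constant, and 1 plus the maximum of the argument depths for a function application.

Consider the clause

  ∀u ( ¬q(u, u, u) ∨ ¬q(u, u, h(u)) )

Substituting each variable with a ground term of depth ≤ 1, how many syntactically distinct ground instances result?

2

Ground terms of depth ≤ 1:
  If N_k denotes the number of depth-≤k ground terms, the 1 constant gives N_0 = 1, and each function symbol of arity r contributes N_{k-1}^r new terms at level k: N_k = 1 + N_{k-1}.
  N_0 = 1
  N_1 = 1 + 1 = 2
So there are 2 ground terms available for substitution.
There is 1 variable to instantiate (u),  occurring in at least one literal, so different choices give different ground instances.
Number of ground instances = 2.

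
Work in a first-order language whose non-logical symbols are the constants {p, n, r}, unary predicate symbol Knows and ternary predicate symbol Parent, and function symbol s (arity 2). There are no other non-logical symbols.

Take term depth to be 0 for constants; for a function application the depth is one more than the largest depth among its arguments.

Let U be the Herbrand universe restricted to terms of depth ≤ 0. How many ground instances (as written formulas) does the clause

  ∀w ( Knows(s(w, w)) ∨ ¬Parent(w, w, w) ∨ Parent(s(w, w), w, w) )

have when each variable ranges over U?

3

Ground terms of depth ≤ 0:
  Write N_k for the number of ground terms of depth ≤ k. A term of depth ≤ k is either a constant or a function symbol applied to arguments of depth ≤ k−1, so N_k = 3 + N_{k-1}^2.
  N_0 = 3
  Explicitly: p, n, r.
So there are 3 ground terms available for substitution.
The variable w ranges independently over the available ground terms, and distinct assignments produce distinct instances.
Number of ground instances = 3.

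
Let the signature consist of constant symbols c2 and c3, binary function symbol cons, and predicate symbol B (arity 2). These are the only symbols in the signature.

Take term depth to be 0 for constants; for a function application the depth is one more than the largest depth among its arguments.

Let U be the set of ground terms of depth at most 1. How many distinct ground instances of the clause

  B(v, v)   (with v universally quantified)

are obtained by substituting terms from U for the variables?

Ground terms of depth ≤ 1:
  Count level by level. With function symbols cons/2, the terms of depth ≤ k are the 2 constants together with each function applied to depth-≤(k−1) tuples, so N_k = 2 + N_{k-1}^2.
  N_0 = 2
  N_1 = 2 + 2^2 = 6
  Explicitly: c2, c3, cons(c2, c2), cons(c2, c3), cons(c3, c2), cons(c3, c3).
So there are 6 ground terms available for substitution.
The variable v ranges independently over the available ground terms, and distinct assignments produce distinct instances.
Number of ground instances = 6.

6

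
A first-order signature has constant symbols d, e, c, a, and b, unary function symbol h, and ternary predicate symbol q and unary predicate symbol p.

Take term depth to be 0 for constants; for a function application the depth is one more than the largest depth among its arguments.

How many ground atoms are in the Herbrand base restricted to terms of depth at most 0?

First count ground terms of depth ≤ 0.
Count level by level. With function symbols h/1, the terms of depth ≤ k are the 5 constants together with each function applied to depth-≤(k−1) tuples, so N_k = 5 + N_{k-1}.
N_0 = 5
Explicitly: d, e, c, a, b.
So |H| = 5.
A ground atom is a predicate applied to a tuple of terms from H, so the count is the sum over predicates of |H|^arity:
  q: 5^3 = 125;  p: 5
Total ground atoms: 125 + 5 = 130.

130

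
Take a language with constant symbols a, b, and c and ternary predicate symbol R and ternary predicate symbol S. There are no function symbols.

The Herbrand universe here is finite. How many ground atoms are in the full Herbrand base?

54

With no function symbols, the Herbrand universe is just the 3 constants.
Ground atoms per predicate: R: 3^3 = 27, S: 3^3 = 27.
Herbrand base size = 27 + 27 = 54.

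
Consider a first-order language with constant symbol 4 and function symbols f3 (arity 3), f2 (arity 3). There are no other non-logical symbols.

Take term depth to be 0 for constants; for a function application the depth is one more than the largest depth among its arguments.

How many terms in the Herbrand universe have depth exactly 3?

Count level by level. With function symbols f3/3, f2/3, the terms of depth ≤ k are the 1 constant together with each function applied to depth-≤(k−1) tuples, so N_k = 1 + N_{k-1}^3 + N_{k-1}^3.
N_0 = 1
N_1 = 1 + 1^3 + 1^3 = 3
N_2 = 1 + 3^3 + 3^3 = 55
N_3 = 1 + 55^3 + 55^3 = 332751
Terms of depth exactly 3: N_3 − N_2 = 332751 − 55 = 332696.

332696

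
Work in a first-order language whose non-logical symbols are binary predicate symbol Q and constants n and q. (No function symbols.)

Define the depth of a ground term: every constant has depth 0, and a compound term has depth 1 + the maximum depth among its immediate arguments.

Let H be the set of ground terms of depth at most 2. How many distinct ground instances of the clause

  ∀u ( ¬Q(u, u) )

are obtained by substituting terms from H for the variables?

2

Ground terms of depth ≤ 2:
  With no function symbols every ground term is a constant, so there are exactly 2 ground terms at every depth bound.
  N_0 = 2
  N_1 = 2
  N_2 = 2
  Explicitly: n, q.
So there are 2 ground terms available for substitution.
The variable u ranges independently over the available ground terms, and distinct assignments produce distinct instances.
Number of ground instances = 2.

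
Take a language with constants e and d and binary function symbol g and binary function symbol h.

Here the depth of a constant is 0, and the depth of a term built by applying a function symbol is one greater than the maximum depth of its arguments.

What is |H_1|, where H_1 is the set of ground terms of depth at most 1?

10

Write N_k for the number of ground terms of depth ≤ k. A term of depth ≤ k is either a constant or a function symbol applied to arguments of depth ≤ k−1, so N_k = 2 + N_{k-1}^2 + N_{k-1}^2.
N_0 = 2
N_1 = 2 + 2^2 + 2^2 = 10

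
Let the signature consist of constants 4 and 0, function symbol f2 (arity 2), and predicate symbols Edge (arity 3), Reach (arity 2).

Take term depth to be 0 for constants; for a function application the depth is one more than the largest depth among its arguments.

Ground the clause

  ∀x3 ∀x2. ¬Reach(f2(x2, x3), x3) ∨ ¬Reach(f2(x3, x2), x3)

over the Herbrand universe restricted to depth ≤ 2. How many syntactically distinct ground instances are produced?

1444

Ground terms of depth ≤ 2:
  If N_k denotes the number of depth-≤k ground terms, the 2 constants give N_0 = 2, and each function symbol of arity r contributes N_{k-1}^r new terms at level k: N_k = 2 + N_{k-1}^2.
  N_0 = 2
  N_1 = 2 + 2^2 = 6
  N_2 = 2 + 6^2 = 38
So there are 38 ground terms available for substitution.
Each of x3, x2 ranges independently over the available ground terms, and distinct assignments produce distinct instances.
Number of ground instances = 38^2 = 1444.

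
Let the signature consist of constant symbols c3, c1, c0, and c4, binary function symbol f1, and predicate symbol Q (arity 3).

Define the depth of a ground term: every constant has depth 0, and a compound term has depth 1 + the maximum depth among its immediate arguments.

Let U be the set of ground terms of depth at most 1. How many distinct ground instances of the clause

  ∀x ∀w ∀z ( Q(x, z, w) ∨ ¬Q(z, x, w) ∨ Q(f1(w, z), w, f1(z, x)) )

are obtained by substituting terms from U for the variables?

8000

Ground terms of depth ≤ 1:
  Write N_k for the number of ground terms of depth ≤ k. A term of depth ≤ k is either a constant or a function symbol applied to arguments of depth ≤ k−1, so N_k = 4 + N_{k-1}^2.
  N_0 = 4
  N_1 = 4 + 4^2 = 20
So there are 20 ground terms available for substitution.
The body mentions every one of the 3 quantified variables; since ground terms form a free algebra, no two substitutions collapse to the same formula.
Number of ground instances = 20^3 = 8000.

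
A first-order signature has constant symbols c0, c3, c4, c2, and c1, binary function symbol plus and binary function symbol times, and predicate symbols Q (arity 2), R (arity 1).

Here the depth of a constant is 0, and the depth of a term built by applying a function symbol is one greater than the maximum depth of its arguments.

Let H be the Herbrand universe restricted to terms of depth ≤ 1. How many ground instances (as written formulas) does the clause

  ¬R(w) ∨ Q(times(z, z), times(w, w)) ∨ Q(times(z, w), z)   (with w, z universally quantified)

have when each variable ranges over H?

Ground terms of depth ≤ 1:
  Write N_k for the number of ground terms of depth ≤ k. A term of depth ≤ k is either a constant or a function symbol applied to arguments of depth ≤ k−1, so N_k = 5 + N_{k-1}^2 + N_{k-1}^2.
  N_0 = 5
  N_1 = 5 + 5^2 + 5^2 = 55
So there are 55 ground terms available for substitution.
Each of w, z ranges independently over the available ground terms, and distinct assignments produce distinct instances.
Number of ground instances = 55^2 = 3025.

3025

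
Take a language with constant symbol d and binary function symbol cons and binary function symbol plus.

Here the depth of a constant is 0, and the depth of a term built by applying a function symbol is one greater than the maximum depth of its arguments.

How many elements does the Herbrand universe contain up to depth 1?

3

Write N_k for the number of ground terms of depth ≤ k. A term of depth ≤ k is either a constant or a function symbol applied to arguments of depth ≤ k−1, so N_k = 1 + N_{k-1}^2 + N_{k-1}^2.
N_0 = 1
N_1 = 1 + 1^2 + 1^2 = 3
Explicitly: d, cons(d, d), plus(d, d).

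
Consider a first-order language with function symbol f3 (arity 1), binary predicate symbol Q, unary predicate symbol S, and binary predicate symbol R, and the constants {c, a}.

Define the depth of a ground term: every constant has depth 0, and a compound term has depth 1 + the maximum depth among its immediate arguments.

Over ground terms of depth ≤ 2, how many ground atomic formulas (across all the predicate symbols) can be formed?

First count ground terms of depth ≤ 2.
Write N_k for the number of ground terms of depth ≤ k. A term of depth ≤ k is either a constant or a function symbol applied to arguments of depth ≤ k−1, so N_k = 2 + N_{k-1}.
N_0 = 2
N_1 = 2 + 2 = 4
N_2 = 2 + 4 = 6
So |H| = 6.
Ground atoms are formed by filling each argument slot of a predicate with a term from H, so an r-ary predicate gives |H|^r atoms:
  Q: 6^2 = 36;  S: 6;  R: 6^2 = 36
Total ground atoms: 36 + 6 + 36 = 78.

78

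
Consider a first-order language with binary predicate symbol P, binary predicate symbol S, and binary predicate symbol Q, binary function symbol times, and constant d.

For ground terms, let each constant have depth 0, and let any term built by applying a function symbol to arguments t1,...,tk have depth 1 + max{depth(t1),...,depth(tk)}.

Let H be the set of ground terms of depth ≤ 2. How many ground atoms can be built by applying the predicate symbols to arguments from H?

75

First count ground terms of depth ≤ 2.
Count level by level. With function symbols times/2, the terms of depth ≤ k are the 1 constant together with each function applied to depth-≤(k−1) tuples, so N_k = 1 + N_{k-1}^2.
N_0 = 1
N_1 = 1 + 1^2 = 2
N_2 = 1 + 2^2 = 5
So |H| = 5.
For each predicate symbol, the number of ground atoms is |H| raised to its arity; summing:
  P: 5^2 = 25;  S: 5^2 = 25;  Q: 5^2 = 25
Total ground atoms: 25 + 25 + 25 = 75.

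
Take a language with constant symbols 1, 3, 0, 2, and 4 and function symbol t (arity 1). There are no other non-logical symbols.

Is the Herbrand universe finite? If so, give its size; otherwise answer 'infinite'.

infinite

The signature has at least one function symbol (t, arity 1) and at least one constant (1).
Iterating t gives infinitely many distinct ground terms: 1, t(1), t(t(1)), ...
So the Herbrand universe is infinite.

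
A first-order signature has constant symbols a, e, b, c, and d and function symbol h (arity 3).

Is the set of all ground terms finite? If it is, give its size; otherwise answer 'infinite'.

infinite

The signature has at least one function symbol (h, arity 3) and at least one constant (a).
Iterating h gives infinitely many distinct ground terms: a, h(a, a, a), h(h(a, a, a), h(a, a, a), h(a, a, a)), ...
So the Herbrand universe is infinite.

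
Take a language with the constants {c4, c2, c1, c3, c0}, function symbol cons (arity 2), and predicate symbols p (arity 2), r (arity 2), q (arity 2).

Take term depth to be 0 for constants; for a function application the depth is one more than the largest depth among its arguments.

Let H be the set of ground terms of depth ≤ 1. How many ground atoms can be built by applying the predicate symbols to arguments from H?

2700

First count ground terms of depth ≤ 1.
Let N_k count ground terms of depth at most k. Each non-constant term of depth ≤ k is some function symbol applied to depth-≤(k−1) arguments, giving N_k = 5 + N_{k-1}^2.
N_0 = 5
N_1 = 5 + 5^2 = 30
So |H| = 30.
For each predicate symbol, the number of ground atoms is |H| raised to its arity; summing:
  p: 30^2 = 900;  r: 30^2 = 900;  q: 30^2 = 900
Total ground atoms: 900 + 900 + 900 = 2700.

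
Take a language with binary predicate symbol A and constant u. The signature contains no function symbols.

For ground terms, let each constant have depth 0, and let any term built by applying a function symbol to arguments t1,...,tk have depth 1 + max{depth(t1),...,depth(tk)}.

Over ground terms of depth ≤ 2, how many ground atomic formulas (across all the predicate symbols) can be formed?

1

First count ground terms of depth ≤ 2.
With no function symbols every ground term is a constant, so there is exactly 1 ground term at every depth bound.
N_0 = 1
N_1 = 1
N_2 = 1
Explicitly: u.
So |H| = 1.
A ground atom is a predicate applied to a tuple of terms from H, so the count is the sum over predicates of |H|^arity:
  A: 1^2 = 1
Total ground atoms: 1.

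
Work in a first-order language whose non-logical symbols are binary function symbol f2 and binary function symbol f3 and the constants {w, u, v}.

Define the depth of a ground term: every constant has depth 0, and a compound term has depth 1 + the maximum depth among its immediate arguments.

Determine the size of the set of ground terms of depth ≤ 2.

885

If N_k denotes the number of depth-≤k ground terms, the 3 constants give N_0 = 3, and each function symbol of arity r contributes N_{k-1}^r new terms at level k: N_k = 3 + N_{k-1}^2 + N_{k-1}^2.
N_0 = 3
N_1 = 3 + 3^2 + 3^2 = 21
N_2 = 3 + 21^2 + 21^2 = 885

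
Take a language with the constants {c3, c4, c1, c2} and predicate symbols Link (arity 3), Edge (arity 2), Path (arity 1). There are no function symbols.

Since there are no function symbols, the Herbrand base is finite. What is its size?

84

With no function symbols, the Herbrand universe is just the 4 constants.
Ground atoms per predicate: Link: 4^3 = 64, Edge: 4^2 = 16, Path: 4.
Herbrand base size = 64 + 16 + 4 = 84.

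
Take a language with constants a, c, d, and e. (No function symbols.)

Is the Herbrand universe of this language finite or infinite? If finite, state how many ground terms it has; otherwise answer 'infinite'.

There are no function symbols, so every ground term is one of the 4 constants.
The Herbrand universe is {a, c, d, e}, which is finite with 4 elements.

4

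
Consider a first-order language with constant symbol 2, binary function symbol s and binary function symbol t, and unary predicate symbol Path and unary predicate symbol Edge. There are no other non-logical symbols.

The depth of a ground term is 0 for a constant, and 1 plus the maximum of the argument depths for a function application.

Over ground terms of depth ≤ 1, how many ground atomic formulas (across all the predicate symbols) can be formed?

First count ground terms of depth ≤ 1.
Count level by level. With function symbols s/2, t/2, the terms of depth ≤ k are the 1 constant together with each function applied to depth-≤(k−1) tuples, so N_k = 1 + N_{k-1}^2 + N_{k-1}^2.
N_0 = 1
N_1 = 1 + 1^2 + 1^2 = 3
Explicitly: 2, s(2, 2), t(2, 2).
So |H| = 3.
Each predicate of arity r yields |H|^r ground atoms (one per choice of an r-tuple from H):
  Path: 3;  Edge: 3
Total ground atoms: 3 + 3 = 6.

6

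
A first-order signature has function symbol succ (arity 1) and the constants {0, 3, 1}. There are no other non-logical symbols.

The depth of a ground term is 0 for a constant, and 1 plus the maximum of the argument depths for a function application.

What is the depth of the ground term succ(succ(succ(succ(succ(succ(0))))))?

depth(succ(0)) = 1 + depth(0) = 1 + 0 = 1
depth(succ(succ(0))) = 1 + depth(succ(0)) = 1 + 1 = 2
depth(succ(succ(succ(0)))) = 1 + depth(succ(succ(0))) = 1 + 2 = 3
depth(succ(succ(succ(succ(0))))) = 1 + depth(succ(succ(succ(0)))) = 1 + 3 = 4
depth(succ(succ(succ(succ(succ(0)))))) = 1 + depth(succ(succ(succ(succ(0))))) = 1 + 4 = 5
depth(succ(succ(succ(succ(succ(succ(0))))))) = 1 + depth(succ(succ(succ(succ(succ(0)))))) = 1 + 5 = 6

6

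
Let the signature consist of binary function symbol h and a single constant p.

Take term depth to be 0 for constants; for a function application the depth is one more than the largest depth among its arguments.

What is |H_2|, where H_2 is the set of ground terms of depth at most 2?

Let N_k = |{terms of depth ≤ k}|. Then N_0 = 1 and N_k = 1 + N_{k-1}^2 for k ≥ 1 (one summand per function symbol, arity giving the exponent).
N_0 = 1
N_1 = 1 + 1^2 = 2
N_2 = 1 + 2^2 = 5

5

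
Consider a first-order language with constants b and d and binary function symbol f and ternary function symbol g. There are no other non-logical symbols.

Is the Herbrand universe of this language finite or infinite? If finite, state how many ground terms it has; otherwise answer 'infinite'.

The signature has at least one function symbol (f, arity 2) and at least one constant (b).
Iterating f gives infinitely many distinct ground terms: b, f(b, b), f(f(b, b), f(b, b)), ...
So the Herbrand universe is infinite.

infinite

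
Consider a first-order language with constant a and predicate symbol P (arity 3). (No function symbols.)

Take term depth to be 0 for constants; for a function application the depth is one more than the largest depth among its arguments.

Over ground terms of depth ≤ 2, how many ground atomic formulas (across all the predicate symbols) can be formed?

First count ground terms of depth ≤ 2.
With no function symbols every ground term is a constant, so there is exactly 1 ground term at every depth bound.
N_0 = 1
N_1 = 1
N_2 = 1
So |H| = 1.
For each predicate symbol, the number of ground atoms is |H| raised to its arity; summing:
  P: 1^3 = 1
Total ground atoms: 1.

1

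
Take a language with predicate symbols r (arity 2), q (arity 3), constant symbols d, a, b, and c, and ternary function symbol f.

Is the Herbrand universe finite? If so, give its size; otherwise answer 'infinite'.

infinite

The signature has at least one function symbol (f, arity 3) and at least one constant (d).
Iterating f gives infinitely many distinct ground terms: d, f(d, d, d), f(f(d, d, d), f(d, d, d), f(d, d, d)), ...
So the Herbrand universe is infinite.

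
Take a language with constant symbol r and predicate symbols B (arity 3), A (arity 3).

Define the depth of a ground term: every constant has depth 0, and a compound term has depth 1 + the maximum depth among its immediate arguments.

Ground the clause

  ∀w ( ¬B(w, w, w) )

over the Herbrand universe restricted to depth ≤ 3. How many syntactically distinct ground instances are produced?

1

Ground terms of depth ≤ 3:
  With no function symbols every ground term is a constant, so there is exactly 1 ground term at every depth bound.
  N_0 = 1
  N_1 = 1
  N_2 = 1
  N_3 = 1
So there is exactly 1 ground term available for substitution.
The clause has 1 distinct variable (w), which appears in the body. In the free term algebra distinct substitutions yield syntactically distinct ground instances.
Number of ground instances = 1.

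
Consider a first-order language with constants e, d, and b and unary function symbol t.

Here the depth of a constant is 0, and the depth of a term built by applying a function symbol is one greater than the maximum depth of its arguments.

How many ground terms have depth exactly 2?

3

If N_k denotes the number of depth-≤k ground terms, the 3 constants give N_0 = 3, and each function symbol of arity r contributes N_{k-1}^r new terms at level k: N_k = 3 + N_{k-1}.
N_0 = 3
N_1 = 3 + 3 = 6
N_2 = 3 + 6 = 9
Terms of depth exactly 2: N_2 − N_1 = 9 − 6 = 3.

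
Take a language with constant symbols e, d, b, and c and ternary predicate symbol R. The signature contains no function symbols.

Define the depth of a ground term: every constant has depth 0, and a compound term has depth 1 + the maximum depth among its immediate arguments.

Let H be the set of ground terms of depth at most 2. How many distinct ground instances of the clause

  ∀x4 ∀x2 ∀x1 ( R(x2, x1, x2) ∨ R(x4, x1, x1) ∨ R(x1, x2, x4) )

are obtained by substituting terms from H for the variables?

Ground terms of depth ≤ 2:
  With no function symbols every ground term is a constant, so there are exactly 4 ground terms at every depth bound.
  N_0 = 4
  N_1 = 4
  N_2 = 4
  Explicitly: e, d, b, c.
So there are 4 ground terms available for substitution.
Each of x4, x2, x1 ranges independently over the available ground terms, and distinct assignments produce distinct instances.
Number of ground instances = 4^3 = 64.

64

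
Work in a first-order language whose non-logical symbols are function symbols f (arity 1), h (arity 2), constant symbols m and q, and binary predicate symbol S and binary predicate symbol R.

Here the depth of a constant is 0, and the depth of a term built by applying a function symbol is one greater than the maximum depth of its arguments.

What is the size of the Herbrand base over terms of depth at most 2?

First count ground terms of depth ≤ 2.
Count level by level. With function symbols f/1, h/2, the terms of depth ≤ k are the 2 constants together with each function applied to depth-≤(k−1) tuples, so N_k = 2 + N_{k-1} + N_{k-1}^2.
N_0 = 2
N_1 = 2 + 2 + 2^2 = 8
N_2 = 2 + 8 + 8^2 = 74
So |H| = 74.
Each predicate of arity r yields |H|^r ground atoms (one per choice of an r-tuple from H):
  S: 74^2 = 5476;  R: 74^2 = 5476
Total ground atoms: 5476 + 5476 = 10952.

10952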